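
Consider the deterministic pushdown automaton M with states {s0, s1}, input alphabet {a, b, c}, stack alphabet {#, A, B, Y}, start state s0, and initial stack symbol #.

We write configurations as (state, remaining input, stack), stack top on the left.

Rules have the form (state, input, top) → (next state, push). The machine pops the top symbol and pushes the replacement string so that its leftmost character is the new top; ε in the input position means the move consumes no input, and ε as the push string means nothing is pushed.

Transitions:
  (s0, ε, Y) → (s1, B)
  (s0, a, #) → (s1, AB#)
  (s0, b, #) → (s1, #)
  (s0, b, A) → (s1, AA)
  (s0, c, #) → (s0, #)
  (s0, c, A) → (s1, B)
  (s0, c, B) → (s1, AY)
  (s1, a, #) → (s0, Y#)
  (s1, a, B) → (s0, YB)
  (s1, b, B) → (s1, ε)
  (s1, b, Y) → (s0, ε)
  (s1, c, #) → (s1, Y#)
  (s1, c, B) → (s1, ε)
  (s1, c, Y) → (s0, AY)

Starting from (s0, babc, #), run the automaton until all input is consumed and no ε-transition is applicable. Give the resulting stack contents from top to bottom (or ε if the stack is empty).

Y#

(s0, babc, #)
  read b, top #: go to s1, push # → (s1, abc, #)
  read a, top #: go to s0, push Y# → (s0, bc, Y#)
  ε-move, top Y: go to s1, push B → (s1, bc, B#)
  read b, top B: go to s1, push ε → (s1, c, #)
  read c, top #: go to s1, push Y# → (s1, ε, Y#)
All input consumed in state s1 with stack Y#.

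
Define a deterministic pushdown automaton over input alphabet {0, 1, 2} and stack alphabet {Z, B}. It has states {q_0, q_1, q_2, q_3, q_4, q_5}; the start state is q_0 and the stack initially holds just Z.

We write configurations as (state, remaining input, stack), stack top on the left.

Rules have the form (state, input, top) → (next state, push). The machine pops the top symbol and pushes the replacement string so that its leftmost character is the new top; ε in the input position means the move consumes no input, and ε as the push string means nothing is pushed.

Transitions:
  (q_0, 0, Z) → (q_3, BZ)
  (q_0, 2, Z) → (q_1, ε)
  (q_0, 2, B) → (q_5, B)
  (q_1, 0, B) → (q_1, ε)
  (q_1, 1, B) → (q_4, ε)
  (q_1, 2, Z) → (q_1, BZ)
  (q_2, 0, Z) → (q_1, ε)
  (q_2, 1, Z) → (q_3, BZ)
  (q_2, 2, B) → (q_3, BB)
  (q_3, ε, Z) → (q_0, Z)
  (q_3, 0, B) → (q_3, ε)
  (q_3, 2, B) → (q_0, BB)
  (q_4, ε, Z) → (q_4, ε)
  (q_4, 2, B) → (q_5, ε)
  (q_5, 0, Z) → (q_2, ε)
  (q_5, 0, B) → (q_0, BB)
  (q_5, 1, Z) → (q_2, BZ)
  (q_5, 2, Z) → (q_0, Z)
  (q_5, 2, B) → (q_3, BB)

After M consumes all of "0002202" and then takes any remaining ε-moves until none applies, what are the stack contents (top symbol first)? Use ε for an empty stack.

BBBZ

(q_0, 0002202, Z) ⊢ (q_3, 002202, BZ) ⊢ (q_3, 02202, Z) ⊢ (q_0, 02202, Z) ⊢ (q_3, 2202, BZ) ⊢ (q_0, 202, BBZ) ⊢ (q_5, 02, BBZ) ⊢ (q_0, 2, BBBZ) ⊢ (q_5, ε, BBBZ)
All input consumed in state q_5 with stack BBBZ.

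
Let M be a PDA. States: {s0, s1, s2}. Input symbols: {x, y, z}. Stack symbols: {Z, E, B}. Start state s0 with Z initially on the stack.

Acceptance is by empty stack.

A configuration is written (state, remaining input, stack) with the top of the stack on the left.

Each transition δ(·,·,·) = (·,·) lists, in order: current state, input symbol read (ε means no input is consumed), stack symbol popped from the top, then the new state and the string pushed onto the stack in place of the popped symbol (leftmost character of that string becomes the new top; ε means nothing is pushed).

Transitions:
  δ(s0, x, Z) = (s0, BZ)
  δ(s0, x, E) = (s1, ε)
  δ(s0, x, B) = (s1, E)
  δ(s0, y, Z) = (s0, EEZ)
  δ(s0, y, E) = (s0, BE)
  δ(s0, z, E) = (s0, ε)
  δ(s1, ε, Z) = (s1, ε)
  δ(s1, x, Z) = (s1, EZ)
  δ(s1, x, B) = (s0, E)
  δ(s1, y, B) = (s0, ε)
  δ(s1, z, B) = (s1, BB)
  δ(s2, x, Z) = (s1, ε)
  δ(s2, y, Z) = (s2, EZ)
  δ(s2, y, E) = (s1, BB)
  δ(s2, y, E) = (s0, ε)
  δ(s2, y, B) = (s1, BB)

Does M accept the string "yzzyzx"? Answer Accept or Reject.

Accept

One accepting computation: (s0, yzzyzx, Z) ⊢ (s0, zzyzx, EEZ) ⊢ (s0, zyzx, EZ) ⊢ (s0, yzx, Z) ⊢ (s0, zx, EEZ) ⊢ (s0, x, EZ) ⊢ (s1, ε, Z) ⊢ (s1, ε, ε)
All input consumed and the stack is empty.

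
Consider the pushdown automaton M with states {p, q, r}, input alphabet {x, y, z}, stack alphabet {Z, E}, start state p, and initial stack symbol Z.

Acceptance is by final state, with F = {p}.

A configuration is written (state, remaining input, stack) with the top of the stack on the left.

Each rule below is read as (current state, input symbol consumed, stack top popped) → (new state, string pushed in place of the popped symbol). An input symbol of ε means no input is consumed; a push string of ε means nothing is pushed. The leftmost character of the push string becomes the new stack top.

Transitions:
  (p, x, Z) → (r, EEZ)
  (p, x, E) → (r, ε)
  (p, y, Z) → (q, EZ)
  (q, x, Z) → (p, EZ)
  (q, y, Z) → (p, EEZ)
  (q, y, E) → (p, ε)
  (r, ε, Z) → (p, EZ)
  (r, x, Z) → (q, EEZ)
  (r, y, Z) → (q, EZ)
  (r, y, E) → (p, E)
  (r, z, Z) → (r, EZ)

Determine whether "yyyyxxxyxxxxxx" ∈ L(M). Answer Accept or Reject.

Reject

No computation consumes all input and reaches a final state.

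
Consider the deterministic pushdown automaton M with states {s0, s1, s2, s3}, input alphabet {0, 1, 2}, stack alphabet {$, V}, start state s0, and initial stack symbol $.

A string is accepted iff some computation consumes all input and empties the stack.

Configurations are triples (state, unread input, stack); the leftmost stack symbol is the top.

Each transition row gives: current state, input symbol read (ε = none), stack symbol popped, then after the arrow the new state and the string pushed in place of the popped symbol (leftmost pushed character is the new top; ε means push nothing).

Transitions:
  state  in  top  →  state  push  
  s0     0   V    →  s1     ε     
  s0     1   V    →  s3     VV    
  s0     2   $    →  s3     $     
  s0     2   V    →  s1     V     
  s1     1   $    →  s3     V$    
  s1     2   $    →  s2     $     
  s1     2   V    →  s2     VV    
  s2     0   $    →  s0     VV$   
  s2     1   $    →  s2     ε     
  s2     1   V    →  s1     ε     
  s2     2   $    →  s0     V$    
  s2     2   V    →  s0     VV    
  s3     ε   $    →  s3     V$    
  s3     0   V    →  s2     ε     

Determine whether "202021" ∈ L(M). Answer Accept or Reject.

Accept

(s0, 202021, $) ⊢ (s3, 02021, $) ⊢ (s3, 02021, V$) ⊢ (s2, 2021, $) ⊢ (s0, 021, V$) ⊢ (s1, 21, $) ⊢ (s2, 1, $) ⊢ (s2, ε, ε)
All input consumed and the stack is empty.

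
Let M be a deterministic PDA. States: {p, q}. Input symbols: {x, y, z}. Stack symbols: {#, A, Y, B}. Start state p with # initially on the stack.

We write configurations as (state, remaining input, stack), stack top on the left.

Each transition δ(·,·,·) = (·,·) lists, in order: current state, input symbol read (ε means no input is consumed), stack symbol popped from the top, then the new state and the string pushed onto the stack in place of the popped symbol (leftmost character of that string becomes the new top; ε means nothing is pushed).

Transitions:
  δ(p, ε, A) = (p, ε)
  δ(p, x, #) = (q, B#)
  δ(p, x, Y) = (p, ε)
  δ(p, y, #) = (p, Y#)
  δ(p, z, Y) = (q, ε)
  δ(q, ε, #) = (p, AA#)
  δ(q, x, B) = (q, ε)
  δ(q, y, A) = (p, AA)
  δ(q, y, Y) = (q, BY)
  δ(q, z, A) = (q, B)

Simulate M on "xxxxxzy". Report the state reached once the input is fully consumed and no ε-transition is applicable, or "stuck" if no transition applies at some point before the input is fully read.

stuck

(p, xxxxxzy, #) ⊢ (q, xxxxzy, B#) ⊢ (q, xxxzy, #) ⊢ (p, xxxzy, AA#) ⊢ (p, xxxzy, A#) ⊢ (p, xxxzy, #) ⊢ (q, xxzy, B#) ⊢ (q, xzy, #) ⊢ (p, xzy, AA#) ⊢ (p, xzy, A#) ⊢ (p, xzy, #) ⊢ (q, zy, B#)
No transition for (q, z, top B); M blocks with input zy remaining.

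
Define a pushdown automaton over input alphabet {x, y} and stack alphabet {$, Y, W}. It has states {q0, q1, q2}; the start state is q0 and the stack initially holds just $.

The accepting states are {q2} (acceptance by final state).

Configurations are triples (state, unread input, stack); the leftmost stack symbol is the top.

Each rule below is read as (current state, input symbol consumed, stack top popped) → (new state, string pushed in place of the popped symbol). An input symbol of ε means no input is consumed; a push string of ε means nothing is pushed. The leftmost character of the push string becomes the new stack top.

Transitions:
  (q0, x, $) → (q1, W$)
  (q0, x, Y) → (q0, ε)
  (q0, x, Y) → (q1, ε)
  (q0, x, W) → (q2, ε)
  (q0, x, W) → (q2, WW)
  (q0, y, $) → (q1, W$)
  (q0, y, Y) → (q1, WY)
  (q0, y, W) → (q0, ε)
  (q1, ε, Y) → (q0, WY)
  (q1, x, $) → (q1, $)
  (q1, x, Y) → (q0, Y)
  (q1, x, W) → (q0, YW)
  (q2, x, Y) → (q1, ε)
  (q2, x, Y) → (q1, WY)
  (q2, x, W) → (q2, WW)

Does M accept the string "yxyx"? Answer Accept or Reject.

No computation consumes all input and reaches a final state.

Reject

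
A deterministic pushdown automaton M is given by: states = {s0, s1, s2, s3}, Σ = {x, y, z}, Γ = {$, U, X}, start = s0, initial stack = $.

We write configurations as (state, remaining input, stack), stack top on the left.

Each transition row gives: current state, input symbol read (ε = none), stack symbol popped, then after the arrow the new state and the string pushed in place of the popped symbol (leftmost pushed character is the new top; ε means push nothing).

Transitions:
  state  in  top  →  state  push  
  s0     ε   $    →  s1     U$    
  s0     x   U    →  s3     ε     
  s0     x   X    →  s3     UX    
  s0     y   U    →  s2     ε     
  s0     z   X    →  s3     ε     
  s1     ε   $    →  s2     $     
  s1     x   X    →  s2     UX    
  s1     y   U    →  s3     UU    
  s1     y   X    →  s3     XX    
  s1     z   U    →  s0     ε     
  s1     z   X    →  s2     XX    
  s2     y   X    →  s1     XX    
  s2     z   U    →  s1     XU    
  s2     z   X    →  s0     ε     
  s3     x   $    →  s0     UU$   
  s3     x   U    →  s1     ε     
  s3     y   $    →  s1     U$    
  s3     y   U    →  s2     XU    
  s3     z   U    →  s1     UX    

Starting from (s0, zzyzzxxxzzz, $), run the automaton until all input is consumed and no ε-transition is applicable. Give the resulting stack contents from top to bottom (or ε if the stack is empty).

(s0, zzyzzxxxzzz, $)
  ε-move, top $: go to s1, push U$ → (s1, zzyzzxxxzzz, U$)
  read z, top U: go to s0, push ε → (s0, zyzzxxxzzz, $)
  ε-move, top $: go to s1, push U$ → (s1, zyzzxxxzzz, U$)
  read z, top U: go to s0, push ε → (s0, yzzxxxzzz, $)
  ε-move, top $: go to s1, push U$ → (s1, yzzxxxzzz, U$)
  read y, top U: go to s3, push UU → (s3, zzxxxzzz, UU$)
  read z, top U: go to s1, push UX → (s1, zxxxzzz, UXU$)
  read z, top U: go to s0, push ε → (s0, xxxzzz, XU$)
  read x, top X: go to s3, push UX → (s3, xxzzz, UXU$)
  read x, top U: go to s1, push ε → (s1, xzzz, XU$)
  read x, top X: go to s2, push UX → (s2, zzz, UXU$)
  read z, top U: go to s1, push XU → (s1, zz, XUXU$)
  read z, top X: go to s2, push XX → (s2, z, XXUXU$)
  read z, top X: go to s0, push ε → (s0, ε, XUXU$)
All input consumed in state s0 with stack XUXU$.

XUXU$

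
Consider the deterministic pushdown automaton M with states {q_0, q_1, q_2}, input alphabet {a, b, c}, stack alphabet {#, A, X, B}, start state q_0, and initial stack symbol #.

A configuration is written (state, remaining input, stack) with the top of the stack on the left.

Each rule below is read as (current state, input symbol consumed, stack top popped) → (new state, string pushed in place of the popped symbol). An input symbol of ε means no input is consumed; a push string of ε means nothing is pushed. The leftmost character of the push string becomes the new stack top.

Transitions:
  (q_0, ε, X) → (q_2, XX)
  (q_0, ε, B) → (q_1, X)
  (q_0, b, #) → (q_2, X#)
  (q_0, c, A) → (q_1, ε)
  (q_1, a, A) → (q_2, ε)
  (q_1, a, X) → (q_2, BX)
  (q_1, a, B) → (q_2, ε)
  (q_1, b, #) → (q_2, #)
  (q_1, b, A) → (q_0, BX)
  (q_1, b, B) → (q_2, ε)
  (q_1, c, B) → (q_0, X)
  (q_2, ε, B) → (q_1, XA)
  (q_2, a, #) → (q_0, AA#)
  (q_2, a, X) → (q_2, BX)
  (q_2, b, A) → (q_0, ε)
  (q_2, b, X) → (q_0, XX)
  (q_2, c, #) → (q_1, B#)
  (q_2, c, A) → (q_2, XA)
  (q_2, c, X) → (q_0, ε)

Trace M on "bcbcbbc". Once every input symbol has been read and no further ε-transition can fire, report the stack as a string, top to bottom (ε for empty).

(q_0, bcbcbbc, #) ⊢ (q_2, cbcbbc, X#) ⊢ (q_0, bcbbc, #) ⊢ (q_2, cbbc, X#) ⊢ (q_0, bbc, #) ⊢ (q_2, bc, X#) ⊢ (q_0, c, XX#) ⊢ (q_2, c, XXX#) ⊢ (q_0, ε, XX#) ⊢ (q_2, ε, XXX#)
All input consumed in state q_2 with stack XXX#.

XXX#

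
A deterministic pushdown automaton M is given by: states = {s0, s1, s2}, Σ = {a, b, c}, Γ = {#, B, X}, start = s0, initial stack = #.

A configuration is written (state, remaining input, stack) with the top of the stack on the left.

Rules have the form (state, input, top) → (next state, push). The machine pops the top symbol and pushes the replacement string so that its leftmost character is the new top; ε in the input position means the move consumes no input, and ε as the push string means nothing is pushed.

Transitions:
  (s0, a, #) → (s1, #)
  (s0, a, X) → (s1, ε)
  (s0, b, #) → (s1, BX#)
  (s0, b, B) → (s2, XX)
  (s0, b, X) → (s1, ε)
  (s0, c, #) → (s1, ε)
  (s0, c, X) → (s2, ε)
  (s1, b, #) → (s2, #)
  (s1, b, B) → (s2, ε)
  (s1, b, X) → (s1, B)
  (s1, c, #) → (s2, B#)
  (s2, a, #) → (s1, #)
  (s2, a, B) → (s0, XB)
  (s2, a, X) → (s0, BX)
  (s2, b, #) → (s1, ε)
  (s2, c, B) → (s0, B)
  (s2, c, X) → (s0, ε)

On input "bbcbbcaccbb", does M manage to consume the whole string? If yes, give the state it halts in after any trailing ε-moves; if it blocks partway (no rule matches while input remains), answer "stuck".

(s0, bbcbbcaccbb, #)
  read b, top #: go to s1, push BX# → (s1, bcbbcaccbb, BX#)
  read b, top B: go to s2, push ε → (s2, cbbcaccbb, X#)
  read c, top X: go to s0, push ε → (s0, bbcaccbb, #)
  read b, top #: go to s1, push BX# → (s1, bcaccbb, BX#)
  read b, top B: go to s2, push ε → (s2, caccbb, X#)
  read c, top X: go to s0, push ε → (s0, accbb, #)
  read a, top #: go to s1, push # → (s1, ccbb, #)
  read c, top #: go to s2, push B# → (s2, cbb, B#)
  read c, top B: go to s0, push B → (s0, bb, B#)
  read b, top B: go to s2, push XX → (s2, b, XX#)
No transition for (s2, b, top X); M blocks with input b remaining.

stuck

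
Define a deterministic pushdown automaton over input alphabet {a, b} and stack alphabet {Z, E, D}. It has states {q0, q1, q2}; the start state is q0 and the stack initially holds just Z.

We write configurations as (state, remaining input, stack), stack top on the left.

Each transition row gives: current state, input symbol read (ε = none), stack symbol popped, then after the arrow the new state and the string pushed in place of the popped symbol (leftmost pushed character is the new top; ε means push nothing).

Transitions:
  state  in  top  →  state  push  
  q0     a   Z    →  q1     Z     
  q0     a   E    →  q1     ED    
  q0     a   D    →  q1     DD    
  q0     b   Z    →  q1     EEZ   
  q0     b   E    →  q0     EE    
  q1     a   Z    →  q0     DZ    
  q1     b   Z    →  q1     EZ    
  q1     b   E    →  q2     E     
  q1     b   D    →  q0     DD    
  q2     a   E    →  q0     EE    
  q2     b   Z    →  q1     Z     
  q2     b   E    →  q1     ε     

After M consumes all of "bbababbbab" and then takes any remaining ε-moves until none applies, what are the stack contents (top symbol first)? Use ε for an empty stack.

DDDDEEEZ

(q0, bbababbbab, Z)
  read b, top Z: go to q1, push EEZ → (q1, bababbbab, EEZ)
  read b, top E: go to q2, push E → (q2, ababbbab, EEZ)
  read a, top E: go to q0, push EE → (q0, babbbab, EEEZ)
  read b, top E: go to q0, push EE → (q0, abbbab, EEEEZ)
  read a, top E: go to q1, push ED → (q1, bbbab, EDEEEZ)
  read b, top E: go to q2, push E → (q2, bbab, EDEEEZ)
  read b, top E: go to q1, push ε → (q1, bab, DEEEZ)
  read b, top D: go to q0, push DD → (q0, ab, DDEEEZ)
  read a, top D: go to q1, push DD → (q1, b, DDDEEEZ)
  read b, top D: go to q0, push DD → (q0, ε, DDDDEEEZ)
All input consumed in state q0 with stack DDDDEEEZ.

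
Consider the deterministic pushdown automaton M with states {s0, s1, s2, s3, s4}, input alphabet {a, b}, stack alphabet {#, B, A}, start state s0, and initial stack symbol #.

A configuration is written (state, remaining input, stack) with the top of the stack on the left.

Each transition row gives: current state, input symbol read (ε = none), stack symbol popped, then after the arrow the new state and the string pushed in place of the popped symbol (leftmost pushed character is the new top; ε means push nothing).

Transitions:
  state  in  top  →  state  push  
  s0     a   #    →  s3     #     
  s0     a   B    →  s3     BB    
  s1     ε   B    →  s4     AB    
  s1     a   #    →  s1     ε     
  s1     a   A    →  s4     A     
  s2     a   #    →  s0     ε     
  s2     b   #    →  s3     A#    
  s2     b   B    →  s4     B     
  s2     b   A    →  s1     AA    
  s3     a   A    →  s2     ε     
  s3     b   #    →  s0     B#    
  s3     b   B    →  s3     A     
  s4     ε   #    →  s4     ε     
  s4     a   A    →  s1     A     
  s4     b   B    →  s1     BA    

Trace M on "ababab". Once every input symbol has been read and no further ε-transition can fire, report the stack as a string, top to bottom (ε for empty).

(s0, ababab, #)
  read a, top #: go to s3, push # → (s3, babab, #)
  read b, top #: go to s0, push B# → (s0, abab, B#)
  read a, top B: go to s3, push BB → (s3, bab, BB#)
  read b, top B: go to s3, push A → (s3, ab, AB#)
  read a, top A: go to s2, push ε → (s2, b, B#)
  read b, top B: go to s4, push B → (s4, ε, B#)
All input consumed in state s4 with stack B#.

B#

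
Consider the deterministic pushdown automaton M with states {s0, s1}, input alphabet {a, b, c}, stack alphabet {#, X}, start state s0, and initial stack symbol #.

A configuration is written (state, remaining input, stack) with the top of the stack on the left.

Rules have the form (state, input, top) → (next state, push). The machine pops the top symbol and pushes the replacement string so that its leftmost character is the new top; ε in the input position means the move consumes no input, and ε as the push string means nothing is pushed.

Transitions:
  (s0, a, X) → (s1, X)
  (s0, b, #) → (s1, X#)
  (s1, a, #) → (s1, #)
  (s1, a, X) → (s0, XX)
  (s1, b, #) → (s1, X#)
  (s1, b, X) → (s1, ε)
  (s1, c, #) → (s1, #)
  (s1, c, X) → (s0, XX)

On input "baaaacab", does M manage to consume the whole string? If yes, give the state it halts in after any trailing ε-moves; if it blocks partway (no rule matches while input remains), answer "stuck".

(s0, baaaacab, #)
  read b, top #: go to s1, push X# → (s1, aaaacab, X#)
  read a, top X: go to s0, push XX → (s0, aaacab, XX#)
  read a, top X: go to s1, push X → (s1, aacab, XX#)
  read a, top X: go to s0, push XX → (s0, acab, XXX#)
  read a, top X: go to s1, push X → (s1, cab, XXX#)
  read c, top X: go to s0, push XX → (s0, ab, XXXX#)
  read a, top X: go to s1, push X → (s1, b, XXXX#)
  read b, top X: go to s1, push ε → (s1, ε, XXX#)
All input consumed; M is in state s1.

s1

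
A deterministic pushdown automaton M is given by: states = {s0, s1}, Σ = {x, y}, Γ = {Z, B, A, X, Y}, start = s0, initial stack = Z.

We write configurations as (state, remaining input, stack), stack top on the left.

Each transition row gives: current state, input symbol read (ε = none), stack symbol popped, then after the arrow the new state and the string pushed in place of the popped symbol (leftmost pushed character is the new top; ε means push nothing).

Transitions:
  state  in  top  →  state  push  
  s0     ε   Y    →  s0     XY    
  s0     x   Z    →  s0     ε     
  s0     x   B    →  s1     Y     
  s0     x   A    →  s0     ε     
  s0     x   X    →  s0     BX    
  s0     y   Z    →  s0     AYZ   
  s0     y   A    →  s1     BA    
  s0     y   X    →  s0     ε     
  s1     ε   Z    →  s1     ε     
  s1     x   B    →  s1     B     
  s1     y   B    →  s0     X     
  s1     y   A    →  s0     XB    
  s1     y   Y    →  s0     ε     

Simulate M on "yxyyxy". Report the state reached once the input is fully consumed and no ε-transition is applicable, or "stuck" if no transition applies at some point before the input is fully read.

(s0, yxyyxy, Z) ⊢ (s0, xyyxy, AYZ) ⊢ (s0, yyxy, YZ) ⊢ (s0, yyxy, XYZ) ⊢ (s0, yxy, YZ) ⊢ (s0, yxy, XYZ) ⊢ (s0, xy, YZ) ⊢ (s0, xy, XYZ) ⊢ (s0, y, BXYZ)
No transition for (s0, y, top B); M blocks with input y remaining.

stuck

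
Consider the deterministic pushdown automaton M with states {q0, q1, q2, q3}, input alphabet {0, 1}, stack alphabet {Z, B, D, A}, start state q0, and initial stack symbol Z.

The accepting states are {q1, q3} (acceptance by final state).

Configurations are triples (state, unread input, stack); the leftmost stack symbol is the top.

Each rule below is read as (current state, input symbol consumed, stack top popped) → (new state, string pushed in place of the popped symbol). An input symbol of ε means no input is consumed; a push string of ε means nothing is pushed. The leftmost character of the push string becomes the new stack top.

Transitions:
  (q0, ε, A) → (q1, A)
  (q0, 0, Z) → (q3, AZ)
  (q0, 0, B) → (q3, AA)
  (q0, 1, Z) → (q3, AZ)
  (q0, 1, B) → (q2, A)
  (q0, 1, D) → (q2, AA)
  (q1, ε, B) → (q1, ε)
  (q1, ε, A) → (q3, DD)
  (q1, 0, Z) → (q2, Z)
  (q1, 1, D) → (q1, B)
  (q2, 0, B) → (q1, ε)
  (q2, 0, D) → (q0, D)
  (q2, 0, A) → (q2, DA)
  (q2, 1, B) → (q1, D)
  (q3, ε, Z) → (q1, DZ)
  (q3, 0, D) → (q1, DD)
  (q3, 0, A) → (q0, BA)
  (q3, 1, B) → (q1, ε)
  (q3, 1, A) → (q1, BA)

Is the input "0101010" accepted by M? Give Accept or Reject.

(q0, 0101010, Z) ⊢ (q3, 101010, AZ) ⊢ (q1, 01010, BAZ) ⊢ (q1, 01010, AZ) ⊢ (q3, 01010, DDZ) ⊢ (q1, 1010, DDDZ) ⊢ (q1, 010, BDDZ) ⊢ (q1, 010, DDZ)
No transition applies at (q1, 010, DDZ); input not fully consumed.

Reject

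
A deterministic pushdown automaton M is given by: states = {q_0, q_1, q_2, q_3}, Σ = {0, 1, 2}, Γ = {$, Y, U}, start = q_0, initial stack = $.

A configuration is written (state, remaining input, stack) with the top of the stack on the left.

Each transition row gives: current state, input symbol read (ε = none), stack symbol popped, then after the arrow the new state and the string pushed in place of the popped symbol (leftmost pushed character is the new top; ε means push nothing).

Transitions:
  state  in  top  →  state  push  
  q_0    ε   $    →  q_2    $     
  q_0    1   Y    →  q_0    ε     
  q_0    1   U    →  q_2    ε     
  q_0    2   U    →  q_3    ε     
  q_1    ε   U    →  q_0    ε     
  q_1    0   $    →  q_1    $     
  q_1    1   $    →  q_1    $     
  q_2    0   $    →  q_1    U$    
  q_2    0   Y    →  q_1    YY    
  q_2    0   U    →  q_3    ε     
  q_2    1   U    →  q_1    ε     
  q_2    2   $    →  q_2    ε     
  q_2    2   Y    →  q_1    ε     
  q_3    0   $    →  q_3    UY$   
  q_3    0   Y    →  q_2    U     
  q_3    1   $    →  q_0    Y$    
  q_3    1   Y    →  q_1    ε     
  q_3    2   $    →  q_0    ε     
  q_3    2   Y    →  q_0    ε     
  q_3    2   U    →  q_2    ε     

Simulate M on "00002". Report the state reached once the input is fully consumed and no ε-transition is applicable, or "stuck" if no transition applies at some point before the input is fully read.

q_2

(q_0, 00002, $)
  ε-move, top $: go to q_2, push $ → (q_2, 00002, $)
  read 0, top $: go to q_1, push U$ → (q_1, 0002, U$)
  ε-move, top U: go to q_0, push ε → (q_0, 0002, $)
  ε-move, top $: go to q_2, push $ → (q_2, 0002, $)
  read 0, top $: go to q_1, push U$ → (q_1, 002, U$)
  ε-move, top U: go to q_0, push ε → (q_0, 002, $)
  ε-move, top $: go to q_2, push $ → (q_2, 002, $)
  read 0, top $: go to q_1, push U$ → (q_1, 02, U$)
  ε-move, top U: go to q_0, push ε → (q_0, 02, $)
  ε-move, top $: go to q_2, push $ → (q_2, 02, $)
  read 0, top $: go to q_1, push U$ → (q_1, 2, U$)
  ε-move, top U: go to q_0, push ε → (q_0, 2, $)
  ε-move, top $: go to q_2, push $ → (q_2, 2, $)
  read 2, top $: go to q_2, push ε → (q_2, ε, ε)
All input consumed; M is in state q_2.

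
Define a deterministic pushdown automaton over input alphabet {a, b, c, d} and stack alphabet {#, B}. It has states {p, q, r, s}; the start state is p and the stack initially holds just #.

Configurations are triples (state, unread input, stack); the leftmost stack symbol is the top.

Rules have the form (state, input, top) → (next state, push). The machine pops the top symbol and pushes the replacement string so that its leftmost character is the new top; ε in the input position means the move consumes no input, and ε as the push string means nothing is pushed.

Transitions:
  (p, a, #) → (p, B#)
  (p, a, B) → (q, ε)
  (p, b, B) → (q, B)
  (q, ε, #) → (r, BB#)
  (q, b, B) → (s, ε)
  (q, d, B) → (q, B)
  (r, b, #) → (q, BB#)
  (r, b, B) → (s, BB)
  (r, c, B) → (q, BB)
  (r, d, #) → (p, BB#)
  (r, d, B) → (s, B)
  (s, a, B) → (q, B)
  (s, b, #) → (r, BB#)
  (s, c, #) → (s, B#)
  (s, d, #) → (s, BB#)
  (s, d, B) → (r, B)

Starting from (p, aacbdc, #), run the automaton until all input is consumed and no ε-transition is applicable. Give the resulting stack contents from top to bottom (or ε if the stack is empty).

(p, aacbdc, #)
  read a, top #: go to p, push B# → (p, acbdc, B#)
  read a, top B: go to q, push ε → (q, cbdc, #)
  ε-move, top #: go to r, push BB# → (r, cbdc, BB#)
  read c, top B: go to q, push BB → (q, bdc, BBB#)
  read b, top B: go to s, push ε → (s, dc, BB#)
  read d, top B: go to r, push B → (r, c, BB#)
  read c, top B: go to q, push BB → (q, ε, BBB#)
All input consumed in state q with stack BBB#.

BBB#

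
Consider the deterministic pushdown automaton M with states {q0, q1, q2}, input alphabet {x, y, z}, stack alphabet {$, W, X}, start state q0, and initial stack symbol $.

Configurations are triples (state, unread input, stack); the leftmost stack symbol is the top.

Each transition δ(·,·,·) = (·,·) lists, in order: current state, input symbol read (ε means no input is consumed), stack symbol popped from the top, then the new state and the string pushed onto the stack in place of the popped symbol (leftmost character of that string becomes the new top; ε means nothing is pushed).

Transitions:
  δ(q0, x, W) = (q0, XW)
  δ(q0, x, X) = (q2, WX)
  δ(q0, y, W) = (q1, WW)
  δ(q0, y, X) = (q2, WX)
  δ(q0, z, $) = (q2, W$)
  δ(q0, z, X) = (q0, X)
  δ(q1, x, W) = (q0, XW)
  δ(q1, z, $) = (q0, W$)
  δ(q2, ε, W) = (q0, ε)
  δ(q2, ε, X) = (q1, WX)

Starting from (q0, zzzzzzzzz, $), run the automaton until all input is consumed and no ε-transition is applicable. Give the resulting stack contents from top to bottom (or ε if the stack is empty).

$

(q0, zzzzzzzzz, $)
  read z, top $: go to q2, push W$ → (q2, zzzzzzzz, W$)
  ε-move, top W: go to q0, push ε → (q0, zzzzzzzz, $)
  read z, top $: go to q2, push W$ → (q2, zzzzzzz, W$)
  ε-move, top W: go to q0, push ε → (q0, zzzzzzz, $)
  read z, top $: go to q2, push W$ → (q2, zzzzzz, W$)
  ε-move, top W: go to q0, push ε → (q0, zzzzzz, $)
  read z, top $: go to q2, push W$ → (q2, zzzzz, W$)
  ε-move, top W: go to q0, push ε → (q0, zzzzz, $)
  read z, top $: go to q2, push W$ → (q2, zzzz, W$)
  ε-move, top W: go to q0, push ε → (q0, zzzz, $)
  read z, top $: go to q2, push W$ → (q2, zzz, W$)
  ε-move, top W: go to q0, push ε → (q0, zzz, $)
  read z, top $: go to q2, push W$ → (q2, zz, W$)
  ε-move, top W: go to q0, push ε → (q0, zz, $)
  read z, top $: go to q2, push W$ → (q2, z, W$)
  ε-move, top W: go to q0, push ε → (q0, z, $)
  read z, top $: go to q2, push W$ → (q2, ε, W$)
  ε-move, top W: go to q0, push ε → (q0, ε, $)
All input consumed in state q0 with stack $.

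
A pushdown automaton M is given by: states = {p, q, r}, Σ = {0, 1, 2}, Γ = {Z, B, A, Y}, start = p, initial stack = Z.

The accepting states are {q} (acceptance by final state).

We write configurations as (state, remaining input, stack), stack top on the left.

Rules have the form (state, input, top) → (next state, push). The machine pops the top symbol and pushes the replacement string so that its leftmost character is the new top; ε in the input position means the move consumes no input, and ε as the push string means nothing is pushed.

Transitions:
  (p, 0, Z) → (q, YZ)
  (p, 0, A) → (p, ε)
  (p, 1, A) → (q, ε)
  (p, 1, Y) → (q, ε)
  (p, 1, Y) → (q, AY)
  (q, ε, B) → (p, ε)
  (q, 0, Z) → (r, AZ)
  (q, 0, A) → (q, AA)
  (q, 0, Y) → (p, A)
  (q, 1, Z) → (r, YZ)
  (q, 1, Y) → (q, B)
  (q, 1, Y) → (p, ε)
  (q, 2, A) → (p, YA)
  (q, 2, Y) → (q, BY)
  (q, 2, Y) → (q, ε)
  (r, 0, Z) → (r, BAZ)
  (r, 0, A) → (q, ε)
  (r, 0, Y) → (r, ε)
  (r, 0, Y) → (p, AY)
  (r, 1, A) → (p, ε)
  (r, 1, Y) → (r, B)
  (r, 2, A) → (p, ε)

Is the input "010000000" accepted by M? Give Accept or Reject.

One accepting computation: (p, 010000000, Z) ⊢ (q, 10000000, YZ) ⊢ (p, 0000000, Z) ⊢ (q, 000000, YZ) ⊢ (p, 00000, AZ) ⊢ (p, 0000, Z) ⊢ (q, 000, YZ) ⊢ (p, 00, AZ) ⊢ (p, 0, Z) ⊢ (q, ε, YZ)
All input consumed and state q ∈ F.

Accept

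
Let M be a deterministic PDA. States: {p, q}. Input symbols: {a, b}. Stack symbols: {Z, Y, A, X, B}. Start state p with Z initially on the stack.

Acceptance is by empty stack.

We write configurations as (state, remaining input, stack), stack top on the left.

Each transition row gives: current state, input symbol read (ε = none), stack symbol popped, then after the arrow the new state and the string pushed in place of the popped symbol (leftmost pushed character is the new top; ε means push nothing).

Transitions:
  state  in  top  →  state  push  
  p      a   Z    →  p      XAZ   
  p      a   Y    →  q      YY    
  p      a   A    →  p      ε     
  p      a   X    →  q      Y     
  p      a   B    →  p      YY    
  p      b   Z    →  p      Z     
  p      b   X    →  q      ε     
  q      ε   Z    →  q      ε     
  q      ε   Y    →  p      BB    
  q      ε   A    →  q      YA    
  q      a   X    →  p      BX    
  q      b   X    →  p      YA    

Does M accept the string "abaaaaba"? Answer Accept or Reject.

Reject

(p, abaaaaba, Z)
  read a, top Z: go to p, push XAZ → (p, baaaaba, XAZ)
  read b, top X: go to q, push ε → (q, aaaaba, AZ)
  ε-move, top A: go to q, push YA → (q, aaaaba, YAZ)
  ε-move, top Y: go to p, push BB → (p, aaaaba, BBAZ)
  read a, top B: go to p, push YY → (p, aaaba, YYBAZ)
  read a, top Y: go to q, push YY → (q, aaba, YYYBAZ)
  ε-move, top Y: go to p, push BB → (p, aaba, BBYYBAZ)
  read a, top B: go to p, push YY → (p, aba, YYBYYBAZ)
  read a, top Y: go to q, push YY → (q, ba, YYYBYYBAZ)
  ε-move, top Y: go to p, push BB → (p, ba, BBYYBYYBAZ)
No transition applies at (p, ba, BBYYBYYBAZ); input not fully consumed.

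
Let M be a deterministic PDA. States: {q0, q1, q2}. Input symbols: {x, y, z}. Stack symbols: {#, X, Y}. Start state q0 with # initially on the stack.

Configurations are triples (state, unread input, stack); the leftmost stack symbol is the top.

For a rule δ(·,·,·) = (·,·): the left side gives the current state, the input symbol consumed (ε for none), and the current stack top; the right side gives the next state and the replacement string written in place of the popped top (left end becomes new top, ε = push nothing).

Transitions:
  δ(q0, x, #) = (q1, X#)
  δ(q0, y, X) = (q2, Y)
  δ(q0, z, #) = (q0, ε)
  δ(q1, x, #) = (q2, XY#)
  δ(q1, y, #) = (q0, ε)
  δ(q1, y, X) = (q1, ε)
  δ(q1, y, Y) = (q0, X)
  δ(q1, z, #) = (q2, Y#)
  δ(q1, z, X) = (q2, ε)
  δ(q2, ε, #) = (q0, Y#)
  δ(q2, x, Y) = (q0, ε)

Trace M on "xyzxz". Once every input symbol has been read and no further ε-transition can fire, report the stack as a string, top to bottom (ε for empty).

(q0, xyzxz, #)
  read x, top #: go to q1, push X# → (q1, yzxz, X#)
  read y, top X: go to q1, push ε → (q1, zxz, #)
  read z, top #: go to q2, push Y# → (q2, xz, Y#)
  read x, top Y: go to q0, push ε → (q0, z, #)
  read z, top #: go to q0, push ε → (q0, ε, ε)
All input consumed in state q0 with stack ε.

ε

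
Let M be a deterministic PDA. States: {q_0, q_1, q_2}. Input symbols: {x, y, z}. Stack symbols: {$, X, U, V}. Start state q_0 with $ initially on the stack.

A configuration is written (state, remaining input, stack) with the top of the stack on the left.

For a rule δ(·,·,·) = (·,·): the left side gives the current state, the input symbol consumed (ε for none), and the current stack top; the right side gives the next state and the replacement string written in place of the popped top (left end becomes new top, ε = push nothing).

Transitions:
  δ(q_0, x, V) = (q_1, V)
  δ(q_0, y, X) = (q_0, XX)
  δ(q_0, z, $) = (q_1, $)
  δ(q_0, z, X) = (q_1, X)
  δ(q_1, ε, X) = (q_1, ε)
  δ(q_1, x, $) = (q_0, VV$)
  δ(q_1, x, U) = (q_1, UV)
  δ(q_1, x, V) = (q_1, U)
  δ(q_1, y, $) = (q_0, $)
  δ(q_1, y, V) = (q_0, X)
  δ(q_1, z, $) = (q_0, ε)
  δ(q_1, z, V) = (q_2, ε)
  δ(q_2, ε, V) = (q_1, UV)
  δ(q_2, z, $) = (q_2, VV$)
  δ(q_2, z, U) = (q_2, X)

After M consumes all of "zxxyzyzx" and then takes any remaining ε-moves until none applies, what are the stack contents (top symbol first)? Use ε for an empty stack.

(q_0, zxxyzyzx, $)
  read z, top $: go to q_1, push $ → (q_1, xxyzyzx, $)
  read x, top $: go to q_0, push VV$ → (q_0, xyzyzx, VV$)
  read x, top V: go to q_1, push V → (q_1, yzyzx, VV$)
  read y, top V: go to q_0, push X → (q_0, zyzx, XV$)
  read z, top X: go to q_1, push X → (q_1, yzx, XV$)
  ε-move, top X: go to q_1, push ε → (q_1, yzx, V$)
  read y, top V: go to q_0, push X → (q_0, zx, X$)
  read z, top X: go to q_1, push X → (q_1, x, X$)
  ε-move, top X: go to q_1, push ε → (q_1, x, $)
  read x, top $: go to q_0, push VV$ → (q_0, ε, VV$)
All input consumed in state q_0 with stack VV$.

VV$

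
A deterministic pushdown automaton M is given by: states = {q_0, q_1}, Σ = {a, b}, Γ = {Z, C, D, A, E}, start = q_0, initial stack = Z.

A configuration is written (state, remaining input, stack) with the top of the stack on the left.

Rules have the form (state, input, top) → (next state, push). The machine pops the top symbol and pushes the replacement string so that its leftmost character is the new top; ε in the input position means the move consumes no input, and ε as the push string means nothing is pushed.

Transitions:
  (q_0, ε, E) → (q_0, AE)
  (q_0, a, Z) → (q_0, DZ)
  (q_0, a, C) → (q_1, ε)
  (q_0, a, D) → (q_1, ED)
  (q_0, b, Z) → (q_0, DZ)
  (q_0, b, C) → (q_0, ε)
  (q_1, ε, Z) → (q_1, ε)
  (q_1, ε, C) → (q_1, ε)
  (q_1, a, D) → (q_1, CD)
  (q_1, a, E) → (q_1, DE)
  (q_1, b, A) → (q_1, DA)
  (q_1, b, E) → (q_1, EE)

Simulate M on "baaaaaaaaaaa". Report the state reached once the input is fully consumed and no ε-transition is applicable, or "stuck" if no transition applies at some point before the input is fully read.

(q_0, baaaaaaaaaaa, Z)
  read b, top Z: go to q_0, push DZ → (q_0, aaaaaaaaaaa, DZ)
  read a, top D: go to q_1, push ED → (q_1, aaaaaaaaaa, EDZ)
  read a, top E: go to q_1, push DE → (q_1, aaaaaaaaa, DEDZ)
  read a, top D: go to q_1, push CD → (q_1, aaaaaaaa, CDEDZ)
  ε-move, top C: go to q_1, push ε → (q_1, aaaaaaaa, DEDZ)
  read a, top D: go to q_1, push CD → (q_1, aaaaaaa, CDEDZ)
  ε-move, top C: go to q_1, push ε → (q_1, aaaaaaa, DEDZ)
  read a, top D: go to q_1, push CD → (q_1, aaaaaa, CDEDZ)
  ε-move, top C: go to q_1, push ε → (q_1, aaaaaa, DEDZ)
  read a, top D: go to q_1, push CD → (q_1, aaaaa, CDEDZ)
  ε-move, top C: go to q_1, push ε → (q_1, aaaaa, DEDZ)
  read a, top D: go to q_1, push CD → (q_1, aaaa, CDEDZ)
  ε-move, top C: go to q_1, push ε → (q_1, aaaa, DEDZ)
  read a, top D: go to q_1, push CD → (q_1, aaa, CDEDZ)
  ε-move, top C: go to q_1, push ε → (q_1, aaa, DEDZ)
  read a, top D: go to q_1, push CD → (q_1, aa, CDEDZ)
  ε-move, top C: go to q_1, push ε → (q_1, aa, DEDZ)
  read a, top D: go to q_1, push CD → (q_1, a, CDEDZ)
  ε-move, top C: go to q_1, push ε → (q_1, a, DEDZ)
  read a, top D: go to q_1, push CD → (q_1, ε, CDEDZ)
  ε-move, top C: go to q_1, push ε → (q_1, ε, DEDZ)
All input consumed; M is in state q_1.

q_1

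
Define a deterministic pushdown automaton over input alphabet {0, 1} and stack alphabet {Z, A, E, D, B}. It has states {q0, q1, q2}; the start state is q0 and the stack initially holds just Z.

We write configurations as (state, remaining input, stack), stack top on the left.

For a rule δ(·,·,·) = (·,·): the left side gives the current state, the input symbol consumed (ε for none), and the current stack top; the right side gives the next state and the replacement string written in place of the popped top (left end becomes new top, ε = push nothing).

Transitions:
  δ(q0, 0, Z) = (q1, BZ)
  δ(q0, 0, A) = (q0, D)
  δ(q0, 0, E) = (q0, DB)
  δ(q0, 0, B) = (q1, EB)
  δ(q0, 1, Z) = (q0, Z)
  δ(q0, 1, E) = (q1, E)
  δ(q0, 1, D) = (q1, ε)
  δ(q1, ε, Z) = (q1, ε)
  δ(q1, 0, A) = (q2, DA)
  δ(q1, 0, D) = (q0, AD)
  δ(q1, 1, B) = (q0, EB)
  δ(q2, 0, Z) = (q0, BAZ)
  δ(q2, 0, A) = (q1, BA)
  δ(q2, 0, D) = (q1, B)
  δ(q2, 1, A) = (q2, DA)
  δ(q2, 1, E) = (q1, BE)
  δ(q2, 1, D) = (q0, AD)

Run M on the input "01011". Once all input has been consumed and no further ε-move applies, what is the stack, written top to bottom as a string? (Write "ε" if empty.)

(q0, 01011, Z)
  read 0, top Z: go to q1, push BZ → (q1, 1011, BZ)
  read 1, top B: go to q0, push EB → (q0, 011, EBZ)
  read 0, top E: go to q0, push DB → (q0, 11, DBBZ)
  read 1, top D: go to q1, push ε → (q1, 1, BBZ)
  read 1, top B: go to q0, push EB → (q0, ε, EBBZ)
All input consumed in state q0 with stack EBBZ.

EBBZ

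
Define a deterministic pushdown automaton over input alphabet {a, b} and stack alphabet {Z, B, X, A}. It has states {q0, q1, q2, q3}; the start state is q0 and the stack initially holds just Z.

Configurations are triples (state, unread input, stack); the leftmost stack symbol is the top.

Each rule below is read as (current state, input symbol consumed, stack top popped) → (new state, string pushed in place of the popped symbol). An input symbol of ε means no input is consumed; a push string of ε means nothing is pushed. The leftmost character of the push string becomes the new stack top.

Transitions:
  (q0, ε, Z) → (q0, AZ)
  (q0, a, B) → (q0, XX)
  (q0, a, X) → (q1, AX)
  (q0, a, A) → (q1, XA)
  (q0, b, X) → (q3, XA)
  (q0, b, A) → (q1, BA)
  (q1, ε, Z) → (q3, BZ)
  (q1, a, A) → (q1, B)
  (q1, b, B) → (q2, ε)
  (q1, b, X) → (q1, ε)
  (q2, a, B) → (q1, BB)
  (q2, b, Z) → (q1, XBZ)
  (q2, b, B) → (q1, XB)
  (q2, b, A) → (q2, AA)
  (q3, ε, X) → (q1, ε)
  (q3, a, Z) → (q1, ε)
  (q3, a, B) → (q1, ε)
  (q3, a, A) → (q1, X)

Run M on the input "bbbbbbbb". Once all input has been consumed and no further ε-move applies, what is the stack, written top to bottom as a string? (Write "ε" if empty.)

(q0, bbbbbbbb, Z)
  ε-move, top Z: go to q0, push AZ → (q0, bbbbbbbb, AZ)
  read b, top A: go to q1, push BA → (q1, bbbbbbb, BAZ)
  read b, top B: go to q2, push ε → (q2, bbbbbb, AZ)
  read b, top A: go to q2, push AA → (q2, bbbbb, AAZ)
  read b, top A: go to q2, push AA → (q2, bbbb, AAAZ)
  read b, top A: go to q2, push AA → (q2, bbb, AAAAZ)
  read b, top A: go to q2, push AA → (q2, bb, AAAAAZ)
  read b, top A: go to q2, push AA → (q2, b, AAAAAAZ)
  read b, top A: go to q2, push AA → (q2, ε, AAAAAAAZ)
All input consumed in state q2 with stack AAAAAAAZ.

AAAAAAAZ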